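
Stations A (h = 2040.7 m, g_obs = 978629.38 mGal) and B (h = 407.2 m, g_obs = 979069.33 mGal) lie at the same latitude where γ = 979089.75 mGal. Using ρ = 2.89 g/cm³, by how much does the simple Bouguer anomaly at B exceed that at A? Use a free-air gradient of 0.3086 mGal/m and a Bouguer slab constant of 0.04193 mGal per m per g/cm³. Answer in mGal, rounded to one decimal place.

133.8

Δg_SB(A) = 978629.38 − 979089.75 + 0.3086×2040.7 − 0.04193×2.89×2040.7 = -77.90 mGal
Δg_SB(B) = 979069.33 − 979089.75 + 0.3086×407.2 − 0.04193×2.89×407.2 = 55.90 mGal
Difference = 55.90 − (-77.90) = 133.80 mGal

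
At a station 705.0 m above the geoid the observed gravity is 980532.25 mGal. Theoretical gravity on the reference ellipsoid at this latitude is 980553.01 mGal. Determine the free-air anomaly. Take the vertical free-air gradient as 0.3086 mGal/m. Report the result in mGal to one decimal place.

Free-air correction = 0.3086 × 705.0 = 217.56 mGal
Free-air anomaly = 980532.25 − 980553.01 + (217.56) = 196.80 mGal

196.8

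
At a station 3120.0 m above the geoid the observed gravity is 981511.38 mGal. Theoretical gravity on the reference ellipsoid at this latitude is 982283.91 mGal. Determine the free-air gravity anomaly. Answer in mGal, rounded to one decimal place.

Free-air correction = 0.3086 × 3120.0 = 962.83 mGal
Free-air anomaly = 981511.38 − 982283.91 + (962.83) = 190.30 mGal

190.3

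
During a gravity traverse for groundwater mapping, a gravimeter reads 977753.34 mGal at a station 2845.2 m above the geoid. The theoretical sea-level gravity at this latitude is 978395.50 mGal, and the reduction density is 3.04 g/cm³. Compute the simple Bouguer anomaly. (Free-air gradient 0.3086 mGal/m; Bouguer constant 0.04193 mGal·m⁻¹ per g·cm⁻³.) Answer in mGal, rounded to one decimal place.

Free-air correction = 0.3086 × 2845.2 = 878.03 mGal
Free-air anomaly = 977753.34 − 978395.50 + (878.03) = 235.87 mGal
Bouguer slab correction = 0.04193 × 3.04 × 2845.2 = 362.67 mGal
Simple Bouguer anomaly = 235.87 − (362.67) = -126.80 mGal

-126.8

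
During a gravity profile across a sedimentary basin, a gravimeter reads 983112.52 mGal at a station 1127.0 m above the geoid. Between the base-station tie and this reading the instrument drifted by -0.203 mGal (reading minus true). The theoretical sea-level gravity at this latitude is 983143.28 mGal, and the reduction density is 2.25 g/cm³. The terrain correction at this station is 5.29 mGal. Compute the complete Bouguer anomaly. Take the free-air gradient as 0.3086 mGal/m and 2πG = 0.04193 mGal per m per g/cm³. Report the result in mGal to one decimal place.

Drift-corrected reading = 983112.52 − (-0.203) = 983112.723 mGal
Free-air correction = 0.3086 × 1127.0 = 347.79 mGal
Free-air anomaly = 983112.723 − 983143.28 + (347.79) = 317.233 mGal
Bouguer slab correction = 0.04193 × 2.25 × 1127.0 = 106.32 mGal
Simple Bouguer anomaly = 317.233 − (106.32) = 210.913 mGal
Complete Bouguer anomaly = 210.913 + 5.29 = 216.203 mGal

216.2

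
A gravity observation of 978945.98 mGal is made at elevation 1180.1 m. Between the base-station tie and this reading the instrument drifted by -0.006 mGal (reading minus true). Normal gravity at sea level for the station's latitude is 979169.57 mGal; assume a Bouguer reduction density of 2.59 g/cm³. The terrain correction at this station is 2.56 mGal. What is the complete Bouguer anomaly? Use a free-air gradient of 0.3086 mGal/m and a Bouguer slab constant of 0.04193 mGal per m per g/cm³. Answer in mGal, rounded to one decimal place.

15.0

Drift-corrected reading = 978945.98 − (-0.006) = 978945.986 mGal
Free-air correction = 0.3086 × 1180.1 = 364.18 mGal
Free-air anomaly = 978945.986 − 979169.57 + (364.18) = 140.596 mGal
Bouguer slab correction = 0.04193 × 2.59 × 1180.1 = 128.16 mGal
Simple Bouguer anomaly = 140.596 − (128.16) = 12.436 mGal
Complete Bouguer anomaly = 12.436 + 2.56 = 14.996 mGal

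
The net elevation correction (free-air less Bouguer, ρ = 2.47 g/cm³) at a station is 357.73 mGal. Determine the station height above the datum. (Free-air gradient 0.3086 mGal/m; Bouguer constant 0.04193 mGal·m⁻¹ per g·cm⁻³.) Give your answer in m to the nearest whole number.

Combined gradient = 0.3086 − 0.04193 × 2.47 = 0.2050329 mGal/m
h = 357.73 / 0.2050329 = 1744.74 m

1745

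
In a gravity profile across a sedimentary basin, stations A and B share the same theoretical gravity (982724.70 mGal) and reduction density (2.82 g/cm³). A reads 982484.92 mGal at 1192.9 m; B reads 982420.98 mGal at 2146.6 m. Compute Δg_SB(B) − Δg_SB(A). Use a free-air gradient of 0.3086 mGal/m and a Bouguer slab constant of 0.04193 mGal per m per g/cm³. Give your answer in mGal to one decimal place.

117.6

Δg_SB(A) = 982484.92 − 982724.70 + 0.3086×1192.9 − 0.04193×2.82×1192.9 = -12.70 mGal
Δg_SB(B) = 982420.98 − 982724.70 + 0.3086×2146.6 − 0.04193×2.82×2146.6 = 104.90 mGal
Difference = 104.90 − (-12.70) = 117.60 mGal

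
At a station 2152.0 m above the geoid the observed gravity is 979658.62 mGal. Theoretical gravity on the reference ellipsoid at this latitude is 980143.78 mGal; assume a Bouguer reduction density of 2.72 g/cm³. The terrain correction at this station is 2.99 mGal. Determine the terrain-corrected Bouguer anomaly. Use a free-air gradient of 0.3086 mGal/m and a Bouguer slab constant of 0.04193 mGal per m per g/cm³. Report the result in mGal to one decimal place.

-63.5

Free-air correction = 0.3086 × 2152.0 = 664.11 mGal
Free-air anomaly = 979658.62 − 980143.78 + (664.11) = 178.95 mGal
Bouguer slab correction = 0.04193 × 2.72 × 2152.0 = 245.43 mGal
Simple Bouguer anomaly = 178.95 − (245.43) = -66.48 mGal
Complete Bouguer anomaly = -66.48 + 2.99 = -63.49 mGal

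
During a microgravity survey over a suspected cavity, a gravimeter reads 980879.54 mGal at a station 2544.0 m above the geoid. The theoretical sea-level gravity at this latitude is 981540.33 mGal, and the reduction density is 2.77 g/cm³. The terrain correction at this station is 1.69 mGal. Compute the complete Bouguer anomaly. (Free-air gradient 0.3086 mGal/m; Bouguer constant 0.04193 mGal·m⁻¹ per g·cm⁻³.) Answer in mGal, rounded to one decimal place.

-169.5

Free-air correction = 0.3086 × 2544.0 = 785.08 mGal
Free-air anomaly = 980879.54 − 981540.33 + (785.08) = 124.29 mGal
Bouguer slab correction = 0.04193 × 2.77 × 2544.0 = 295.48 mGal
Simple Bouguer anomaly = 124.29 − (295.48) = -171.19 mGal
Complete Bouguer anomaly = -171.19 + 1.69 = -169.50 mGal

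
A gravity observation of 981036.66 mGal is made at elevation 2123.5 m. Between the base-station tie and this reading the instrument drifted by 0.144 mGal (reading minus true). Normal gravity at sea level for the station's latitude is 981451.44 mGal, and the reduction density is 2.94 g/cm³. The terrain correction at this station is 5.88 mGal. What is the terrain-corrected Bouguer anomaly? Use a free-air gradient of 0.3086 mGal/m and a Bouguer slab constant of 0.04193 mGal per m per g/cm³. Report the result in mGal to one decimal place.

Drift-corrected reading = 981036.66 − (0.144) = 981036.516 mGal
Free-air correction = 0.3086 × 2123.5 = 655.31 mGal
Free-air anomaly = 981036.516 − 981451.44 + (655.31) = 240.386 mGal
Bouguer slab correction = 0.04193 × 2.94 × 2123.5 = 261.77 mGal
Simple Bouguer anomaly = 240.386 − (261.77) = -21.384 mGal
Complete Bouguer anomaly = -21.384 + 5.88 = -15.504 mGal

-15.5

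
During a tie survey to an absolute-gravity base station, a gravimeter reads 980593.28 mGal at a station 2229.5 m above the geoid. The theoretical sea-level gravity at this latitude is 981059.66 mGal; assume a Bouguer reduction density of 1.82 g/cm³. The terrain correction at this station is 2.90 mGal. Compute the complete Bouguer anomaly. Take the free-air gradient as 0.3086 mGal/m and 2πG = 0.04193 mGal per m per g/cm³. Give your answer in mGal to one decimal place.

Free-air correction = 0.3086 × 2229.5 = 688.02 mGal
Free-air anomaly = 980593.28 − 981059.66 + (688.02) = 221.64 mGal
Bouguer slab correction = 0.04193 × 1.82 × 2229.5 = 170.14 mGal
Simple Bouguer anomaly = 221.64 − (170.14) = 51.50 mGal
Complete Bouguer anomaly = 51.50 + 2.90 = 54.40 mGal

54.4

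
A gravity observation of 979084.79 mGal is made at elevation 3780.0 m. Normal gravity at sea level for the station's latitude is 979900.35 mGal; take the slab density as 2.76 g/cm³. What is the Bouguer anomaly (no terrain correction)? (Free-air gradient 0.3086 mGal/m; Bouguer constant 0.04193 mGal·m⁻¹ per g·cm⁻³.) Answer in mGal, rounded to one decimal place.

-86.5

Free-air correction = 0.3086 × 3780.0 = 1166.51 mGal
Free-air anomaly = 979084.79 − 979900.35 + (1166.51) = 350.95 mGal
Bouguer slab correction = 0.04193 × 2.76 × 3780.0 = 437.45 mGal
Simple Bouguer anomaly = 350.95 − (437.45) = -86.50 mGal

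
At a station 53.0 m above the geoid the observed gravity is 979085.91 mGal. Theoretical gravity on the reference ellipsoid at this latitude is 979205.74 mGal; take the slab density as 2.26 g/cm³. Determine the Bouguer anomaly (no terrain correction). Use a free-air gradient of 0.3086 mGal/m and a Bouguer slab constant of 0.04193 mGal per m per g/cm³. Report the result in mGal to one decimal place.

Free-air correction = 0.3086 × 53.0 = 16.36 mGal
Free-air anomaly = 979085.91 − 979205.74 + (16.36) = -103.47 mGal
Bouguer slab correction = 0.04193 × 2.26 × 53.0 = 5.02 mGal
Simple Bouguer anomaly = -103.47 − (5.02) = -108.49 mGal

-108.5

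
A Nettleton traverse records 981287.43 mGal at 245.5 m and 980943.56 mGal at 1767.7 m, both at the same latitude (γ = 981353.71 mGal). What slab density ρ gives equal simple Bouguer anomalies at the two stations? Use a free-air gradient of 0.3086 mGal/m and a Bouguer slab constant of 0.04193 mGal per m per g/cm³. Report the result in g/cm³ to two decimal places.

1.97

Δg_obs = 980943.56 − 981287.43 = -343.87 mGal over Δh = 1767.7 − 245.5 = 1522.2 m
Equal Bouguer anomalies ⇒ Δg_obs + (0.3086 − 0.04193ρ)·Δh = 0
0.3086 − 0.04193ρ = −Δg_obs/Δh = 0.22590
ρ = (0.3086 − 0.22590) / 0.04193 = 1.97 g/cm³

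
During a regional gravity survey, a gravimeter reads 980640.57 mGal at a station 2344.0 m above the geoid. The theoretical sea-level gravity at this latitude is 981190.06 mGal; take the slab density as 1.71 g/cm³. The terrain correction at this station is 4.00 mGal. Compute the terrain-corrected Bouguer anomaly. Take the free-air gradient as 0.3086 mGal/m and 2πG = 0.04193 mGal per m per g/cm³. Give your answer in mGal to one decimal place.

Free-air correction = 0.3086 × 2344.0 = 723.36 mGal
Free-air anomaly = 980640.57 − 981190.06 + (723.36) = 173.87 mGal
Bouguer slab correction = 0.04193 × 1.71 × 2344.0 = 168.07 mGal
Simple Bouguer anomaly = 173.87 − (168.07) = 5.80 mGal
Complete Bouguer anomaly = 5.80 + 4.00 = 9.80 mGal

9.8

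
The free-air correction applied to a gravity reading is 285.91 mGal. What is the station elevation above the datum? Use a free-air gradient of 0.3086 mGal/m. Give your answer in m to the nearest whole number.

926

h = 285.91 / 0.3086 = 926.47 m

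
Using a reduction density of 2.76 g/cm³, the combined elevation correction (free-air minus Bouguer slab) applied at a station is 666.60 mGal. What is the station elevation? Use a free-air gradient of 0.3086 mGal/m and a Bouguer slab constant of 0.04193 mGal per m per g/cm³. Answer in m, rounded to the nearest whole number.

3456

Combined gradient = 0.3086 − 0.04193 × 2.76 = 0.1928732 mGal/m
h = 666.60 / 0.1928732 = 3456.16 m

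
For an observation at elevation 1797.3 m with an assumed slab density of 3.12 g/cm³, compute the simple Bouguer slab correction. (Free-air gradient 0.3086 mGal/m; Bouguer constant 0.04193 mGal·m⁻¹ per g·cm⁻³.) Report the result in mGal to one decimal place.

235.1

Bouguer slab correction = 0.04193 × 3.12 × 1797.3 = 235.1 mGal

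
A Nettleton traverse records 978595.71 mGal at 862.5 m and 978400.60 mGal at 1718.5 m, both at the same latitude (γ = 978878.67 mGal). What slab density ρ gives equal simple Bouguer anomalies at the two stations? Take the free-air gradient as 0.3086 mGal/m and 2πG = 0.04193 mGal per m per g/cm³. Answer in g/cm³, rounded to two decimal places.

Δg_obs = 978400.60 − 978595.71 = -195.11 mGal over Δh = 1718.5 − 862.5 = 856.0 m
Equal Bouguer anomalies ⇒ Δg_obs + (0.3086 − 0.04193ρ)·Δh = 0
0.3086 − 0.04193ρ = −Δg_obs/Δh = 0.22793
ρ = (0.3086 − 0.22793) / 0.04193 = 1.92 g/cm³

1.92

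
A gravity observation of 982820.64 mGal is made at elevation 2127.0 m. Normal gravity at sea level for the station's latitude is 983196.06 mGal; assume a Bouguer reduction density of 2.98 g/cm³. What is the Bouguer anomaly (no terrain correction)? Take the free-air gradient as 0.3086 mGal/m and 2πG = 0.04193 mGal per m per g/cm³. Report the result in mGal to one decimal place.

15.2

Free-air correction = 0.3086 × 2127.0 = 656.39 mGal
Free-air anomaly = 982820.64 − 983196.06 + (656.39) = 280.97 mGal
Bouguer slab correction = 0.04193 × 2.98 × 2127.0 = 265.77 mGal
Simple Bouguer anomaly = 280.97 − (265.77) = 15.20 mGal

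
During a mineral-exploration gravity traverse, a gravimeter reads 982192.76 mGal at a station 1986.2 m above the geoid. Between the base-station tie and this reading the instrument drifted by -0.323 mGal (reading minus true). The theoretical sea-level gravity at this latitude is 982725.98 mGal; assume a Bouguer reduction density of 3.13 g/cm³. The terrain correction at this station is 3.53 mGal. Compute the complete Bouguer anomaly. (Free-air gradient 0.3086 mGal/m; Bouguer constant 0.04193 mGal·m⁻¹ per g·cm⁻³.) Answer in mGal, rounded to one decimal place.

Drift-corrected reading = 982192.76 − (-0.323) = 982193.083 mGal
Free-air correction = 0.3086 × 1986.2 = 612.94 mGal
Free-air anomaly = 982193.083 − 982725.98 + (612.94) = 80.043 mGal
Bouguer slab correction = 0.04193 × 3.13 × 1986.2 = 260.67 mGal
Simple Bouguer anomaly = 80.043 − (260.67) = -180.627 mGal
Complete Bouguer anomaly = -180.627 + 3.53 = -177.097 mGal

-177.1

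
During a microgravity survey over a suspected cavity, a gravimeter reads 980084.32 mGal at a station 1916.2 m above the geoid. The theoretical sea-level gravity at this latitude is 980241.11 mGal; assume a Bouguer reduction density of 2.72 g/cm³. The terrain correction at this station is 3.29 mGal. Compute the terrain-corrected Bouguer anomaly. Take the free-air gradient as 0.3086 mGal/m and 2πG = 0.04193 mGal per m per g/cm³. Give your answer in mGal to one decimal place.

Free-air correction = 0.3086 × 1916.2 = 591.34 mGal
Free-air anomaly = 980084.32 − 980241.11 + (591.34) = 434.55 mGal
Bouguer slab correction = 0.04193 × 2.72 × 1916.2 = 218.54 mGal
Simple Bouguer anomaly = 434.55 − (218.54) = 216.01 mGal
Complete Bouguer anomaly = 216.01 + 3.29 = 219.30 mGal

219.3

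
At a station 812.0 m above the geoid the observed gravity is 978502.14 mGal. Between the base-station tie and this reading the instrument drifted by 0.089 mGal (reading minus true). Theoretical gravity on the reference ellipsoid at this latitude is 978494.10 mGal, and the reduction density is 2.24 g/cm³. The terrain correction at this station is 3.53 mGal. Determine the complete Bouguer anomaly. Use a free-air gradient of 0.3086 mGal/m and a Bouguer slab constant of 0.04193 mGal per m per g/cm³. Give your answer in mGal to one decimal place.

Drift-corrected reading = 978502.14 − (0.089) = 978502.051 mGal
Free-air correction = 0.3086 × 812.0 = 250.58 mGal
Free-air anomaly = 978502.051 − 978494.10 + (250.58) = 258.531 mGal
Bouguer slab correction = 0.04193 × 2.24 × 812.0 = 76.27 mGal
Simple Bouguer anomaly = 258.531 − (76.27) = 182.261 mGal
Complete Bouguer anomaly = 182.261 + 3.53 = 185.791 mGal

185.8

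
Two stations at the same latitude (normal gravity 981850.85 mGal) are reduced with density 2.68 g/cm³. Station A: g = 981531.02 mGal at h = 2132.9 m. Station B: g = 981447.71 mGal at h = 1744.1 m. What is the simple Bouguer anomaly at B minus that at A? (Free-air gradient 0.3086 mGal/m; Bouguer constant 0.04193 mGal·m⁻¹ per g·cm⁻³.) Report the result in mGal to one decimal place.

-159.6

Δg_SB(A) = 981531.02 − 981850.85 + 0.3086×2132.9 − 0.04193×2.68×2132.9 = 98.70 mGal
Δg_SB(B) = 981447.71 − 981850.85 + 0.3086×1744.1 − 0.04193×2.68×1744.1 = -60.90 mGal
Difference = -60.90 − (98.70) = -159.60 mGal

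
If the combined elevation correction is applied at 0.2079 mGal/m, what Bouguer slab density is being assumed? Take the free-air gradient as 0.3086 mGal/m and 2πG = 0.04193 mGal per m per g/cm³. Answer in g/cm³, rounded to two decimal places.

0.2079 = 0.3086 − 0.04193 × ρ
ρ = (0.3086 − 0.2079) / 0.04193 = 2.40 g/cm³

2.40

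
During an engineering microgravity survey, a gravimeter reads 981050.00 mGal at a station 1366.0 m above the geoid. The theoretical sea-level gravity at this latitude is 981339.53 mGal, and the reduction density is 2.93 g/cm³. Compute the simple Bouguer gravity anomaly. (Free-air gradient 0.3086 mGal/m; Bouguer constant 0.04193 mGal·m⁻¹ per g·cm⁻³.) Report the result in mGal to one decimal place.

Free-air correction = 0.3086 × 1366.0 = 421.55 mGal
Free-air anomaly = 981050.00 − 981339.53 + (421.55) = 132.02 mGal
Bouguer slab correction = 0.04193 × 2.93 × 1366.0 = 167.82 mGal
Simple Bouguer anomaly = 132.02 − (167.82) = -35.80 mGal

-35.8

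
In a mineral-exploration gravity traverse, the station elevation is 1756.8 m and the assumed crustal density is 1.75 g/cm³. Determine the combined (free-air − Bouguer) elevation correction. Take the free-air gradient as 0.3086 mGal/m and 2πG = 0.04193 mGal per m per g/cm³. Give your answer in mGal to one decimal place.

413.2

Combined gradient = 0.3086 − 0.04193 × 1.75 = 0.2352225 mGal/m
Combined elevation correction = 0.2352225 × 1756.8 = 413.2 mGal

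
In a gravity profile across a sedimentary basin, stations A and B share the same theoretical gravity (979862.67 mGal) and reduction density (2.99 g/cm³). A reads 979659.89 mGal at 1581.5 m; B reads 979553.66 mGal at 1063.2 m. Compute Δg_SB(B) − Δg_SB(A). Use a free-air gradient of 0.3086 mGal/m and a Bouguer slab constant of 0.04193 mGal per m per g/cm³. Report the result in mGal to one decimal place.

Δg_SB(A) = 979659.89 − 979862.67 + 0.3086×1581.5 − 0.04193×2.99×1581.5 = 87.00 mGal
Δg_SB(B) = 979553.66 − 979862.67 + 0.3086×1063.2 − 0.04193×2.99×1063.2 = -114.20 mGal
Difference = -114.20 − (87.00) = -201.20 mGal

-201.2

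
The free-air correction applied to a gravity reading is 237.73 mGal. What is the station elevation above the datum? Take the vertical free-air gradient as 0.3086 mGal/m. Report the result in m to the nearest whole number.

770

h = 237.73 / 0.3086 = 770.35 m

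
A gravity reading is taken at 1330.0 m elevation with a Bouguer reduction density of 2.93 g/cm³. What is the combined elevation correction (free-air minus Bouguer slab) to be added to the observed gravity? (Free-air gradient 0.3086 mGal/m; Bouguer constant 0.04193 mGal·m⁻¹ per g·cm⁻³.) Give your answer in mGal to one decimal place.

247.0

Combined gradient = 0.3086 − 0.04193 × 2.93 = 0.1857451 mGal/m
Combined elevation correction = 0.1857451 × 1330.0 = 247.0 mGal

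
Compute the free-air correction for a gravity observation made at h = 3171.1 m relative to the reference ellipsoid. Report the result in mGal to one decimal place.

Free-air correction = 0.3086 × 3171.1 = 978.6 mGal

978.6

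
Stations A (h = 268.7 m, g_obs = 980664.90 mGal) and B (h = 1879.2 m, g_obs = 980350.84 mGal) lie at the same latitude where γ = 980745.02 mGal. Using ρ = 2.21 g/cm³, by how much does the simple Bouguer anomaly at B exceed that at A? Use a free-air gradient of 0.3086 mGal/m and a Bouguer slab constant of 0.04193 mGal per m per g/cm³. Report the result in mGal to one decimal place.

Δg_SB(A) = 980664.90 − 980745.02 + 0.3086×268.7 − 0.04193×2.21×268.7 = -22.10 mGal
Δg_SB(B) = 980350.84 − 980745.02 + 0.3086×1879.2 − 0.04193×2.21×1879.2 = 11.60 mGal
Difference = 11.60 − (-22.10) = 33.70 mGal

33.7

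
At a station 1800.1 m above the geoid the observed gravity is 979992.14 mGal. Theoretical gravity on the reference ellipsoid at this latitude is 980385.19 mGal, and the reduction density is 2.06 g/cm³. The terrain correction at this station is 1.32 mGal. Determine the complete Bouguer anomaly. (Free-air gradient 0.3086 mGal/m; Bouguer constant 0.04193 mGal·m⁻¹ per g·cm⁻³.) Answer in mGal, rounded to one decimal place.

Free-air correction = 0.3086 × 1800.1 = 555.51 mGal
Free-air anomaly = 979992.14 − 980385.19 + (555.51) = 162.46 mGal
Bouguer slab correction = 0.04193 × 2.06 × 1800.1 = 155.49 mGal
Simple Bouguer anomaly = 162.46 − (155.49) = 6.97 mGal
Complete Bouguer anomaly = 6.97 + 1.32 = 8.29 mGal

8.3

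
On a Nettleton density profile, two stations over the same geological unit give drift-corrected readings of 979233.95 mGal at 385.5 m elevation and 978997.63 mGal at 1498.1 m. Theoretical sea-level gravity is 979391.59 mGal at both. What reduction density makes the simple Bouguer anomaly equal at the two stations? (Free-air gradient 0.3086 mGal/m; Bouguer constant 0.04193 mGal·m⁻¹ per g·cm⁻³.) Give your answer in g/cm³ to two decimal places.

Δg_obs = 978997.63 − 979233.95 = -236.32 mGal over Δh = 1498.1 − 385.5 = 1112.6 m
Equal Bouguer anomalies ⇒ Δg_obs + (0.3086 − 0.04193ρ)·Δh = 0
0.3086 − 0.04193ρ = −Δg_obs/Δh = 0.21240
ρ = (0.3086 − 0.21240) / 0.04193 = 2.29 g/cm³

2.29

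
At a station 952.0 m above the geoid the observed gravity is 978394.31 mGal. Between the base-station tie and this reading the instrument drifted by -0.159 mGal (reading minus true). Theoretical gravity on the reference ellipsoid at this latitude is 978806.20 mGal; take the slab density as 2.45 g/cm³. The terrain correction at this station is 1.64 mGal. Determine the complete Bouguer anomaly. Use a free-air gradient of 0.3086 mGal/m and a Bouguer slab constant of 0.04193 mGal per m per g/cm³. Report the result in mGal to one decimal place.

-214.1

Drift-corrected reading = 978394.31 − (-0.159) = 978394.469 mGal
Free-air correction = 0.3086 × 952.0 = 293.79 mGal
Free-air anomaly = 978394.469 − 978806.20 + (293.79) = -117.941 mGal
Bouguer slab correction = 0.04193 × 2.45 × 952.0 = 97.80 mGal
Simple Bouguer anomaly = -117.941 − (97.80) = -215.741 mGal
Complete Bouguer anomaly = -215.741 + 1.64 = -214.101 mGal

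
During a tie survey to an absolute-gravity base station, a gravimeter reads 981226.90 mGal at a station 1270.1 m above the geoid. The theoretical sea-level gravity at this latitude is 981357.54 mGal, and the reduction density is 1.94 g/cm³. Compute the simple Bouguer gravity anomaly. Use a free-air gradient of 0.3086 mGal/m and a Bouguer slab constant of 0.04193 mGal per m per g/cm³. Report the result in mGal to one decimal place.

Free-air correction = 0.3086 × 1270.1 = 391.95 mGal
Free-air anomaly = 981226.90 − 981357.54 + (391.95) = 261.31 mGal
Bouguer slab correction = 0.04193 × 1.94 × 1270.1 = 103.32 mGal
Simple Bouguer anomaly = 261.31 − (103.32) = 157.99 mGal

158.0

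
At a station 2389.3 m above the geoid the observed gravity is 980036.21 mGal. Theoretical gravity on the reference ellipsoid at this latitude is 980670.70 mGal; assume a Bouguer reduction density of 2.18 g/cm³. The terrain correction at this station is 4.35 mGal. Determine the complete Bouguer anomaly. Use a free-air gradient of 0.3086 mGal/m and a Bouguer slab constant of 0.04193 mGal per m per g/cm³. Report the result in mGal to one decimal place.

Free-air correction = 0.3086 × 2389.3 = 737.34 mGal
Free-air anomaly = 980036.21 − 980670.70 + (737.34) = 102.85 mGal
Bouguer slab correction = 0.04193 × 2.18 × 2389.3 = 218.40 mGal
Simple Bouguer anomaly = 102.85 − (218.40) = -115.55 mGal
Complete Bouguer anomaly = -115.55 + 4.35 = -111.20 mGal

-111.2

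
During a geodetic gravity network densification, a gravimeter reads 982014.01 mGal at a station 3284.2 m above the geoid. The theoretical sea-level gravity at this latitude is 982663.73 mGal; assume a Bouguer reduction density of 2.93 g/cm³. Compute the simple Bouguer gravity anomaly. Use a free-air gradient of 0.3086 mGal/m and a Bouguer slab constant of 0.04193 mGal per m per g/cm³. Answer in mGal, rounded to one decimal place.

Free-air correction = 0.3086 × 3284.2 = 1013.50 mGal
Free-air anomaly = 982014.01 − 982663.73 + (1013.50) = 363.78 mGal
Bouguer slab correction = 0.04193 × 2.93 × 3284.2 = 403.48 mGal
Simple Bouguer anomaly = 363.78 − (403.48) = -39.70 mGal

-39.7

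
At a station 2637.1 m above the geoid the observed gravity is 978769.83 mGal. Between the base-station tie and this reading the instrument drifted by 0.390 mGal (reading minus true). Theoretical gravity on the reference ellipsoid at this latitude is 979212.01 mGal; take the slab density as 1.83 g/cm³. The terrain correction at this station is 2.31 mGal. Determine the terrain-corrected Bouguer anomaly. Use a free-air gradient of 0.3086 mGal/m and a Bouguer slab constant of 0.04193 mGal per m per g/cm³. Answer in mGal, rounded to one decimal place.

171.2

Drift-corrected reading = 978769.83 − (0.390) = 978769.440 mGal
Free-air correction = 0.3086 × 2637.1 = 813.81 mGal
Free-air anomaly = 978769.440 − 979212.01 + (813.81) = 371.240 mGal
Bouguer slab correction = 0.04193 × 1.83 × 2637.1 = 202.35 mGal
Simple Bouguer anomaly = 371.240 − (202.35) = 168.890 mGal
Complete Bouguer anomaly = 168.890 + 2.31 = 171.200 mGal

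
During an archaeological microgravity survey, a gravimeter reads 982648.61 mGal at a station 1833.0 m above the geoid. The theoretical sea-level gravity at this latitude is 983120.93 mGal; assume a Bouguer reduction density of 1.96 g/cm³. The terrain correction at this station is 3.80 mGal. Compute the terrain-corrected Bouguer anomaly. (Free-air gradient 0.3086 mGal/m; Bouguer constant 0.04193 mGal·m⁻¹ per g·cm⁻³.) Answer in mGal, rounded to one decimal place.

Free-air correction = 0.3086 × 1833.0 = 565.66 mGal
Free-air anomaly = 982648.61 − 983120.93 + (565.66) = 93.34 mGal
Bouguer slab correction = 0.04193 × 1.96 × 1833.0 = 150.64 mGal
Simple Bouguer anomaly = 93.34 − (150.64) = -57.30 mGal
Complete Bouguer anomaly = -57.30 + 3.80 = -53.50 mGal

-53.5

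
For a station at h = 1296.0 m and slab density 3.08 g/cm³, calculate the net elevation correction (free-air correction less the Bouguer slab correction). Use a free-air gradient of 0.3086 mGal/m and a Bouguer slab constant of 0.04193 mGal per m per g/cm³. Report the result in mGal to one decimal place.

Combined gradient = 0.3086 − 0.04193 × 3.08 = 0.1794556 mGal/m
Combined elevation correction = 0.1794556 × 1296.0 = 232.6 mGal

232.6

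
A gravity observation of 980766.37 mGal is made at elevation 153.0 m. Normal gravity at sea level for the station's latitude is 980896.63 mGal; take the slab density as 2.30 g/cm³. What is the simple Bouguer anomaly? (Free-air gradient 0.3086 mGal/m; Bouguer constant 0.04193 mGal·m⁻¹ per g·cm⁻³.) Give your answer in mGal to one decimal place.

Free-air correction = 0.3086 × 153.0 = 47.22 mGal
Free-air anomaly = 980766.37 − 980896.63 + (47.22) = -83.04 mGal
Bouguer slab correction = 0.04193 × 2.30 × 153.0 = 14.76 mGal
Simple Bouguer anomaly = -83.04 − (14.76) = -97.80 mGal

-97.8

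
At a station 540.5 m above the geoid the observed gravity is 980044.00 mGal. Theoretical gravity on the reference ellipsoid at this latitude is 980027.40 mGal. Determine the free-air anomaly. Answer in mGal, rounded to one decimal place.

183.4

Free-air correction = 0.3086 × 540.5 = 166.80 mGal
Free-air anomaly = 980044.00 − 980027.40 + (166.80) = 183.40 mGal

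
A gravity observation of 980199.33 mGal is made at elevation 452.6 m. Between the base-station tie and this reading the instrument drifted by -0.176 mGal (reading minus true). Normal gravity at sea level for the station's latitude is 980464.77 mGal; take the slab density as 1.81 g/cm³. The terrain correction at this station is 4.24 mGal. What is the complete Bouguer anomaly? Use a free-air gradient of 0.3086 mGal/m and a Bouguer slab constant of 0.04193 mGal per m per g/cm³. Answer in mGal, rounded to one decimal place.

Drift-corrected reading = 980199.33 − (-0.176) = 980199.506 mGal
Free-air correction = 0.3086 × 452.6 = 139.67 mGal
Free-air anomaly = 980199.506 − 980464.77 + (139.67) = -125.594 mGal
Bouguer slab correction = 0.04193 × 1.81 × 452.6 = 34.35 mGal
Simple Bouguer anomaly = -125.594 − (34.35) = -159.944 mGal
Complete Bouguer anomaly = -159.944 + 4.24 = -155.704 mGal

-155.7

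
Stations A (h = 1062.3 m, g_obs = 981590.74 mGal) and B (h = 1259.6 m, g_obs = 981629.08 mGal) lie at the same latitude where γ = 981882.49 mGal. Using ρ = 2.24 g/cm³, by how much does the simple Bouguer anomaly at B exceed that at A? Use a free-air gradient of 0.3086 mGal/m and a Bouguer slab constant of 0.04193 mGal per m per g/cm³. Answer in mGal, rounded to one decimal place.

Δg_SB(A) = 981590.74 − 981882.49 + 0.3086×1062.3 − 0.04193×2.24×1062.3 = -63.70 mGal
Δg_SB(B) = 981629.08 − 981882.49 + 0.3086×1259.6 − 0.04193×2.24×1259.6 = 17.00 mGal
Difference = 17.00 − (-63.70) = 80.70 mGal

80.7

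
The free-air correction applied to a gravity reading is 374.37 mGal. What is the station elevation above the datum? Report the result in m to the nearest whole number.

h = 374.37 / 0.3086 = 1213.12 m

1213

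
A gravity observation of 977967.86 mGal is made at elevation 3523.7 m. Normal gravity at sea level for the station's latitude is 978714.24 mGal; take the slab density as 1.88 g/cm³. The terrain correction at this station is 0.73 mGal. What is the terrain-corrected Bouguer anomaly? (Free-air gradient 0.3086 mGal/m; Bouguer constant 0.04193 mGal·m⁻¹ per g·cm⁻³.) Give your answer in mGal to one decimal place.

Free-air correction = 0.3086 × 3523.7 = 1087.41 mGal
Free-air anomaly = 977967.86 − 978714.24 + (1087.41) = 341.03 mGal
Bouguer slab correction = 0.04193 × 1.88 × 3523.7 = 277.77 mGal
Simple Bouguer anomaly = 341.03 − (277.77) = 63.26 mGal
Complete Bouguer anomaly = 63.26 + 0.73 = 63.99 mGal

64.0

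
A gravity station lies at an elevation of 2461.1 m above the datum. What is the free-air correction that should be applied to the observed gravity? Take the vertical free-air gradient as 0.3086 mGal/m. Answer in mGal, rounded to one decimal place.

759.5

Free-air correction = 0.3086 × 2461.1 = 759.5 mGal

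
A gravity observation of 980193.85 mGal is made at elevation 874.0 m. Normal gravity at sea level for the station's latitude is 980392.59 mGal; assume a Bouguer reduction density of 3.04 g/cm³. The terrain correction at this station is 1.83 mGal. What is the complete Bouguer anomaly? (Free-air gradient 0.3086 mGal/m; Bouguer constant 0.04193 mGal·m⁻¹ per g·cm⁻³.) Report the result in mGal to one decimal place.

-38.6

Free-air correction = 0.3086 × 874.0 = 269.72 mGal
Free-air anomaly = 980193.85 − 980392.59 + (269.72) = 70.98 mGal
Bouguer slab correction = 0.04193 × 3.04 × 874.0 = 111.41 mGal
Simple Bouguer anomaly = 70.98 − (111.41) = -40.43 mGal
Complete Bouguer anomaly = -40.43 + 1.83 = -38.60 mGal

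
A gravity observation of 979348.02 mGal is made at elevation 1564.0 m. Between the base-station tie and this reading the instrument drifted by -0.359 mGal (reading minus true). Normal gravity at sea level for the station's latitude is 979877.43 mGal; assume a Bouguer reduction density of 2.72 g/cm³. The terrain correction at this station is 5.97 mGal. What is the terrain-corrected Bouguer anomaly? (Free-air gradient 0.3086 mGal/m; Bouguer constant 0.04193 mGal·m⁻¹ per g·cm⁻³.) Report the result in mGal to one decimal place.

Drift-corrected reading = 979348.02 − (-0.359) = 979348.379 mGal
Free-air correction = 0.3086 × 1564.0 = 482.65 mGal
Free-air anomaly = 979348.379 − 979877.43 + (482.65) = -46.401 mGal
Bouguer slab correction = 0.04193 × 2.72 × 1564.0 = 178.37 mGal
Simple Bouguer anomaly = -46.401 − (178.37) = -224.771 mGal
Complete Bouguer anomaly = -224.771 + 5.97 = -218.801 mGal

-218.8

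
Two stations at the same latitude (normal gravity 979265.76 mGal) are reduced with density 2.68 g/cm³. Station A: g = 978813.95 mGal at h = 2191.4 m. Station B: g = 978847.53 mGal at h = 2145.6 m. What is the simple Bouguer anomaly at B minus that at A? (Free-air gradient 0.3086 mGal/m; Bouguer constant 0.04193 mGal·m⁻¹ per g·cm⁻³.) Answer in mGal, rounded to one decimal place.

24.6

Δg_SB(A) = 978813.95 − 979265.76 + 0.3086×2191.4 − 0.04193×2.68×2191.4 = -21.80 mGal
Δg_SB(B) = 978847.53 − 979265.76 + 0.3086×2145.6 − 0.04193×2.68×2145.6 = 2.80 mGal
Difference = 2.80 − (-21.80) = 24.60 mGal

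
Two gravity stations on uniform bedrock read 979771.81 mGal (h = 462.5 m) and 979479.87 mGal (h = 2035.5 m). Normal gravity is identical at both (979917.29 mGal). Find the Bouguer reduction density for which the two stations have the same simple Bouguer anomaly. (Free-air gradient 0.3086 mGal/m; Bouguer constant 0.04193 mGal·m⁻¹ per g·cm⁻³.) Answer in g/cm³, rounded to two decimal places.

2.93

Δg_obs = 979479.87 − 979771.81 = -291.94 mGal over Δh = 2035.5 − 462.5 = 1573.0 m
Equal Bouguer anomalies ⇒ Δg_obs + (0.3086 − 0.04193ρ)·Δh = 0
0.3086 − 0.04193ρ = −Δg_obs/Δh = 0.18559
ρ = (0.3086 − 0.18559) / 0.04193 = 2.93 g/cm³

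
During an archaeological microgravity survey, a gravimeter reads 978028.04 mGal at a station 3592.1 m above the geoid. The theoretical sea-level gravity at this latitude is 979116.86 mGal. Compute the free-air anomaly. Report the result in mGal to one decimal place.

19.7

Free-air correction = 0.3086 × 3592.1 = 1108.52 mGal
Free-air anomaly = 978028.04 − 979116.86 + (1108.52) = 19.70 mGal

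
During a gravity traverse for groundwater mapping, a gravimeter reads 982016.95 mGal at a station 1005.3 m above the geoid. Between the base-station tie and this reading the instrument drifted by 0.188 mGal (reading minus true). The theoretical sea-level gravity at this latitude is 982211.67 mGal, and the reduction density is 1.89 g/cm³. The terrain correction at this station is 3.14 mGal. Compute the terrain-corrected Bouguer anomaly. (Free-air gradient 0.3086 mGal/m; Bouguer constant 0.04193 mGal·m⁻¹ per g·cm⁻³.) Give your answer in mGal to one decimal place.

38.8

Drift-corrected reading = 982016.95 − (0.188) = 982016.762 mGal
Free-air correction = 0.3086 × 1005.3 = 310.24 mGal
Free-air anomaly = 982016.762 − 982211.67 + (310.24) = 115.332 mGal
Bouguer slab correction = 0.04193 × 1.89 × 1005.3 = 79.67 mGal
Simple Bouguer anomaly = 115.332 − (79.67) = 35.662 mGal
Complete Bouguer anomaly = 35.662 + 3.14 = 38.802 mGal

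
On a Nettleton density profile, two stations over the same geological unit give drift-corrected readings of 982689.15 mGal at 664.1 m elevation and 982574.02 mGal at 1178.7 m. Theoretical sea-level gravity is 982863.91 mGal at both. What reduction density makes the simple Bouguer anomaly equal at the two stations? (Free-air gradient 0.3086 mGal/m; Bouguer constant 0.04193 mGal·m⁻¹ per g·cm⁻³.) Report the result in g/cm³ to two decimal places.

2.02

Δg_obs = 982574.02 − 982689.15 = -115.13 mGal over Δh = 1178.7 − 664.1 = 514.6 m
Equal Bouguer anomalies ⇒ Δg_obs + (0.3086 − 0.04193ρ)·Δh = 0
0.3086 − 0.04193ρ = −Δg_obs/Δh = 0.22373
ρ = (0.3086 − 0.22373) / 0.04193 = 2.02 g/cm³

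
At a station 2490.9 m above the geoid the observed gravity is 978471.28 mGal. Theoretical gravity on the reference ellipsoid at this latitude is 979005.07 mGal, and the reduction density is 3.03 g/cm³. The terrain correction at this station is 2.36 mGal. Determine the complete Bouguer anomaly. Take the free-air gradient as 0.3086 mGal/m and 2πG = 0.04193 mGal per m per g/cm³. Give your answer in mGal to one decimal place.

Free-air correction = 0.3086 × 2490.9 = 768.69 mGal
Free-air anomaly = 978471.28 − 979005.07 + (768.69) = 234.90 mGal
Bouguer slab correction = 0.04193 × 3.03 × 2490.9 = 316.46 mGal
Simple Bouguer anomaly = 234.90 − (316.46) = -81.56 mGal
Complete Bouguer anomaly = -81.56 + 2.36 = -79.20 mGal

-79.2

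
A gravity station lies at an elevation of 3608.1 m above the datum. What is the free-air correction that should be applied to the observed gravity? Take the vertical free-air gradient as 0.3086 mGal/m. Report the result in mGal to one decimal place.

Free-air correction = 0.3086 × 3608.1 = 1113.5 mGal

1113.5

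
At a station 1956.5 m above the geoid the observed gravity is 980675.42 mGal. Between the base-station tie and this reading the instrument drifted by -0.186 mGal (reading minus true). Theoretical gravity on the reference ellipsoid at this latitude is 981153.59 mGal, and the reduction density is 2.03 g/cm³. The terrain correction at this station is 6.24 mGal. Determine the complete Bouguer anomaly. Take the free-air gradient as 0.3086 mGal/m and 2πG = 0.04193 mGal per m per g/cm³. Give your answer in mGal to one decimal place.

-34.5

Drift-corrected reading = 980675.42 − (-0.186) = 980675.606 mGal
Free-air correction = 0.3086 × 1956.5 = 603.78 mGal
Free-air anomaly = 980675.606 − 981153.59 + (603.78) = 125.796 mGal
Bouguer slab correction = 0.04193 × 2.03 × 1956.5 = 166.53 mGal
Simple Bouguer anomaly = 125.796 − (166.53) = -40.734 mGal
Complete Bouguer anomaly = -40.734 + 6.24 = -34.494 mGal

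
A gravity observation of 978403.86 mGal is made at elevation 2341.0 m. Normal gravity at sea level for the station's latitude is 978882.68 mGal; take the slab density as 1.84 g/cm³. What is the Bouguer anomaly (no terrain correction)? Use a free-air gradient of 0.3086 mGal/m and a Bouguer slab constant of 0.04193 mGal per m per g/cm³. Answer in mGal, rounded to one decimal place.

Free-air correction = 0.3086 × 2341.0 = 722.43 mGal
Free-air anomaly = 978403.86 − 978882.68 + (722.43) = 243.61 mGal
Bouguer slab correction = 0.04193 × 1.84 × 2341.0 = 180.61 mGal
Simple Bouguer anomaly = 243.61 − (180.61) = 63.00 mGal

63.0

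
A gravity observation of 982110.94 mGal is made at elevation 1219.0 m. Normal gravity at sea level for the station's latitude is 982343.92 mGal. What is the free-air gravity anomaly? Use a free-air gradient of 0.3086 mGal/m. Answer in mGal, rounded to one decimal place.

Free-air correction = 0.3086 × 1219.0 = 376.18 mGal
Free-air anomaly = 982110.94 − 982343.92 + (376.18) = 143.20 mGal

143.2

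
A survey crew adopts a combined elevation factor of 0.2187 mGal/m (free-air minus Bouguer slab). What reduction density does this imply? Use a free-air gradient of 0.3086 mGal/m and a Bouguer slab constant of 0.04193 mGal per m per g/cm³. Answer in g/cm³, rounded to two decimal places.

0.2187 = 0.3086 − 0.04193 × ρ
ρ = (0.3086 − 0.2187) / 0.04193 = 2.14 g/cm³

2.14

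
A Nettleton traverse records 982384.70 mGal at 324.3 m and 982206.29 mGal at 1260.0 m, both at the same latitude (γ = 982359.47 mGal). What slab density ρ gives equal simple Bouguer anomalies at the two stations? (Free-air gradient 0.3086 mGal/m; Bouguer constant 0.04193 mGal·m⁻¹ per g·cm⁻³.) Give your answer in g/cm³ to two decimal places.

Δg_obs = 982206.29 − 982384.70 = -178.41 mGal over Δh = 1260.0 − 324.3 = 935.7 m
Equal Bouguer anomalies ⇒ Δg_obs + (0.3086 − 0.04193ρ)·Δh = 0
0.3086 − 0.04193ρ = −Δg_obs/Δh = 0.19067
ρ = (0.3086 − 0.19067) / 0.04193 = 2.81 g/cm³

2.81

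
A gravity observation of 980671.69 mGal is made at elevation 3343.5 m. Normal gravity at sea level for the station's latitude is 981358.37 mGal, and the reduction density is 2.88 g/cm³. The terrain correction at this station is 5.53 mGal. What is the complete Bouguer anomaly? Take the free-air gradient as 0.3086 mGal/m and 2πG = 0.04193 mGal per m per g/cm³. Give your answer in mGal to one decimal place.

-53.1

Free-air correction = 0.3086 × 3343.5 = 1031.80 mGal
Free-air anomaly = 980671.69 − 981358.37 + (1031.80) = 345.12 mGal
Bouguer slab correction = 0.04193 × 2.88 × 3343.5 = 403.76 mGal
Simple Bouguer anomaly = 345.12 − (403.76) = -58.64 mGal
Complete Bouguer anomaly = -58.64 + 5.53 = -53.11 mGal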